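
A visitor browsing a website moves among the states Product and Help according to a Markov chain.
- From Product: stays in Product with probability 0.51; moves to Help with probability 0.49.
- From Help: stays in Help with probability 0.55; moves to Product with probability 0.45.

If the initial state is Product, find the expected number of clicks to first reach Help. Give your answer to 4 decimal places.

2.0408

Let t(s) be the expected number of clicks to first reach Help from state s, with t(Help) = 0. Conditioning on the first click:
t(Product) = 1 + 0.51·t(Product)
Solving: t(Product) = 2.0408.
Expected clicks from Product to Help: 2.0408.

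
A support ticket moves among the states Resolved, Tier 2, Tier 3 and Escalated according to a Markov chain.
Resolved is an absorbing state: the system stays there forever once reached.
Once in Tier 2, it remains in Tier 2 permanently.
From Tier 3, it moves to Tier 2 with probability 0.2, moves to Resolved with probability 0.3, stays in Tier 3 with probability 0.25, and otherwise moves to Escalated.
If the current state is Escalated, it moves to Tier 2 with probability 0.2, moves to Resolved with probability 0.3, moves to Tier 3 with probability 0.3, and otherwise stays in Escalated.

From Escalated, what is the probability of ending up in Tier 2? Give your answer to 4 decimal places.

0.4000

Let h(s) be the probability of absorption at Tier 2 starting from transient state s. Then h(Tier 2) = 1 and h(Resolved) = 0. By first-step analysis:
h(Tier 3) = 0.3·0 + 0.2·1 + 0.25·h(Tier 3) + 0.25·h(Escalated)
h(Escalated) = 0.3·0 + 0.2·1 + 0.3·h(Tier 3) + 0.2·h(Escalated)
Solving: h(Tier 3) = 0.4000, h(Escalated) = 0.4000.
Starting from Escalated, the probability is 0.4000.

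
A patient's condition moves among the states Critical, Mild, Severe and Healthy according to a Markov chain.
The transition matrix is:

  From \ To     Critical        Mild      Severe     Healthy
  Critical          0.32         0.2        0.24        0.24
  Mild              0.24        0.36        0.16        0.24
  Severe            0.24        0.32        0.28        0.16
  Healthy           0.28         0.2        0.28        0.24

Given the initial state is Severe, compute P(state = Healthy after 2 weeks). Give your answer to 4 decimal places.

0.2176

Propagate the distribution vector 2 weeks from Severe.
After 0 weeks: (0.0000, 0.0000, 1.0000, 0.0000)
After 1 week: (0.2400, 0.3200, 0.2800, 0.1600)
After 2 weeks: (0.2656, 0.2848, 0.2320, 0.2176)
P(in Healthy after 2 weeks) = 0.2176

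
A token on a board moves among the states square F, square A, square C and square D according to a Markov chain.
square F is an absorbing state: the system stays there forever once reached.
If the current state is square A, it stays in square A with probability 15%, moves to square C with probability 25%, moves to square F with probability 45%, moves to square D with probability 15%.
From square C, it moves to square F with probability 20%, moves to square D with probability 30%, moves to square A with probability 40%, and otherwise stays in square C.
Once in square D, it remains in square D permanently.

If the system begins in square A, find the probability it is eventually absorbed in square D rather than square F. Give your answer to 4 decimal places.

Let h(s) be the probability of absorption at square D starting from transient state s. Then h(square D) = 1 and h(square F) = 0. By first-step analysis:
h(square A) = 0.45·0 + 0.15·h(square A) + 0.25·h(square C) + 0.15·1
h(square C) = 0.2·0 + 0.4·h(square A) + 0.1·h(square C) + 0.3·1
Solving: h(square A) = 0.3158, h(square C) = 0.4737.
Starting from square A, the probability is 0.3158.

0.3158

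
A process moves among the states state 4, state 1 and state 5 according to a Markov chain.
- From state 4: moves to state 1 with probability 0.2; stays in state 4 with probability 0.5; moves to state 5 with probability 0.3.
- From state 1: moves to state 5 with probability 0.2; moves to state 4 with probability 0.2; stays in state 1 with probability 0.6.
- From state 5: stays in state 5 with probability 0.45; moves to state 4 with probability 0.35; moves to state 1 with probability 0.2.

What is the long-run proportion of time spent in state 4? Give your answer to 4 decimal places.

0.3529

Let the stationary distribution be π with π = πP and π_1 + π_2 + π_3 = 1.
π_1 = 0.5·π_1 + 0.2·π_2 + 0.35·π_3
π_2 = 0.2·π_1 + 0.6·π_2 + 0.2·π_3
Solving with the normalization constraint gives π = (0.3529, 0.3333, 0.3137).
So the stationary probability of state 4 is 0.3529.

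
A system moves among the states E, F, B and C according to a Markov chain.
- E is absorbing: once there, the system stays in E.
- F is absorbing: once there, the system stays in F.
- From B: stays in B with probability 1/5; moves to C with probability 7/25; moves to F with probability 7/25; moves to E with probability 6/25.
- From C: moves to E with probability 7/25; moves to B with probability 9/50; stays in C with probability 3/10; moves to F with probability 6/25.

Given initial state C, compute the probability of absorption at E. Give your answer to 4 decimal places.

0.5243

Let h(s) be the probability of absorption at E starting from transient state s. Then h(E) = 1 and h(F) = 0. By first-step analysis:
h(B) = 0.24·1 + 0.28·0 + 0.2·h(B) + 0.28·h(C)
h(C) = 0.28·1 + 0.24·0 + 0.18·h(B) + 0.3·h(C)
Solving: h(B) = 0.4835, h(C) = 0.5243.
Starting from C, the probability is 0.5243.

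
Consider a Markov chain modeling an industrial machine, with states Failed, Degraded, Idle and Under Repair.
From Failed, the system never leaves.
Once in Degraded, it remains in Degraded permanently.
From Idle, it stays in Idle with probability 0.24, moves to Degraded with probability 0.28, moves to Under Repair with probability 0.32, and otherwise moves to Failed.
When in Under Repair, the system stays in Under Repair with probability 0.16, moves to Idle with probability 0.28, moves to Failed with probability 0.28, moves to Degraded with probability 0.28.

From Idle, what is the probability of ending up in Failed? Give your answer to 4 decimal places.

0.4082

Let h(s) be the probability of absorption at Failed starting from transient state s. Then h(Failed) = 1 and h(Degraded) = 0. By first-step analysis:
h(Idle) = 0.16·1 + 0.28·0 + 0.24·h(Idle) + 0.32·h(Under Repair)
h(Under Repair) = 0.28·1 + 0.28·0 + 0.28·h(Idle) + 0.16·h(Under Repair)
Solving: h(Idle) = 0.4082, h(Under Repair) = 0.4694.
Starting from Idle, the probability is 0.4082.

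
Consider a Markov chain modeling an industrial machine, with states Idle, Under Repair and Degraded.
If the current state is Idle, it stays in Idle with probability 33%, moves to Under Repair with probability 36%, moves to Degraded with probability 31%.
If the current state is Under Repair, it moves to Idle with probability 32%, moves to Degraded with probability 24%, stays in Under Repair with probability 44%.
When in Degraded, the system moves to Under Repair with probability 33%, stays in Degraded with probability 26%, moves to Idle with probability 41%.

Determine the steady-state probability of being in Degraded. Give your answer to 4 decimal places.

Let the stationary distribution be π with π = πP and π_1 + π_2 + π_3 = 1.
π_1 = 0.33·π_1 + 0.32·π_2 + 0.41·π_3
π_2 = 0.36·π_1 + 0.44·π_2 + 0.33·π_3
Solving with the normalization constraint gives π = (0.3478, 0.3825, 0.2697).
So the stationary probability of Degraded is 0.2697.

0.2697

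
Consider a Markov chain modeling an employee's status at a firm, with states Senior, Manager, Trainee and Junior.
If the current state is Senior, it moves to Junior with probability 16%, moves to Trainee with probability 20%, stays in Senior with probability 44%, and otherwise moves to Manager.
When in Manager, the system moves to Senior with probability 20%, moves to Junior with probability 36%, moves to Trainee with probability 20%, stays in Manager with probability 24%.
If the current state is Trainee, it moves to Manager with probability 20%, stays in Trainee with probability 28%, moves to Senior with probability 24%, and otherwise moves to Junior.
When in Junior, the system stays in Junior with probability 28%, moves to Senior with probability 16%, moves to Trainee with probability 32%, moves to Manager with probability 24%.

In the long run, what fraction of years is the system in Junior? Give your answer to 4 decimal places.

Let the stationary distribution be π with π = πP and π_1 + π_2 + π_3 + π_4 = 1.
π_1 = 0.44·π_1 + 0.2·π_2 + 0.24·π_3 + 0.16·π_4
π_2 = 0.2·π_1 + 0.24·π_2 + 0.2·π_3 + 0.24·π_4
π_3 = 0.2·π_1 + 0.2·π_2 + 0.28·π_3 + 0.32·π_4
Solving with the normalization constraint gives π = (0.2624, 0.2194, 0.2521, 0.2661).
So the stationary probability of Junior is 0.2661.

0.2661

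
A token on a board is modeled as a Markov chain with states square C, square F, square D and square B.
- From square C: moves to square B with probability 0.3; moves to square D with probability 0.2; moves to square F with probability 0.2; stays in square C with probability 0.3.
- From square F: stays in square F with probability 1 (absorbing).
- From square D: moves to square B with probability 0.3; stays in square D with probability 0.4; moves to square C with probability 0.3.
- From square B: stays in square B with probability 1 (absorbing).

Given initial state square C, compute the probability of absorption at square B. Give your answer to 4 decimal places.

Let h(s) be the probability of absorption at square B starting from transient state s. Then h(square B) = 1 and h(square F) = 0. By first-step analysis:
h(square C) = 0.3·h(square C) + 0.2·0 + 0.2·h(square D) + 0.3·1
h(square D) = 0.3·h(square C) + 0.4·h(square D) + 0.3·1
Solving: h(square C) = 0.6667, h(square D) = 0.8333.
Starting from square C, the probability is 0.6667.

0.6667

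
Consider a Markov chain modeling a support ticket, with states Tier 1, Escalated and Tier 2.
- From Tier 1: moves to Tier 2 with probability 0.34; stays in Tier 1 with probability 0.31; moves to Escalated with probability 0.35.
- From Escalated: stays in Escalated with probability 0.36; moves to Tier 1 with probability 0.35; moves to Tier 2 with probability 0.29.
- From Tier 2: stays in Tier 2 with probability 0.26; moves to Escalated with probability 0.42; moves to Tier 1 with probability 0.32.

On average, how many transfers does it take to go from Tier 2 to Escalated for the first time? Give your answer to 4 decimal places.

2.5137

Let t(s) be the expected number of transfers to first reach Escalated from state s, with t(Escalated) = 0. Conditioning on the first transfer:
t(Tier 1) = 1 + 0.31·t(Tier 1) + 0.34·t(Tier 2)
t(Tier 2) = 1 + 0.32·t(Tier 1) + 0.26·t(Tier 2)
Solving: t(Tier 1) = 2.6879, t(Tier 2) = 2.5137.
Expected transfers from Tier 2 to Escalated: 2.5137.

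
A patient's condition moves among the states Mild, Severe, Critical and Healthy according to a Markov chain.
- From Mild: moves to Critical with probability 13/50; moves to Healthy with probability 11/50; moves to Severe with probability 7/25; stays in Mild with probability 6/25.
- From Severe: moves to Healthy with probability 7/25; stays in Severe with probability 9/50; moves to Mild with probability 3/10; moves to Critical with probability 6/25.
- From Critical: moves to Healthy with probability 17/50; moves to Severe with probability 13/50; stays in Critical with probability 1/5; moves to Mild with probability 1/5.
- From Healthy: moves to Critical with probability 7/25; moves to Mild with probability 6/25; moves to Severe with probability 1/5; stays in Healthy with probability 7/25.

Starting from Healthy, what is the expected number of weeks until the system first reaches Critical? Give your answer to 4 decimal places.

3.7551

Let t(s) be the expected number of weeks to first reach Critical from state s, with t(Critical) = 0. Conditioning on the first week:
t(Mild) = 1 + 0.24·t(Mild) + 0.28·t(Severe) + 0.22·t(Healthy)
t(Severe) = 1 + 0.3·t(Mild) + 0.18·t(Severe) + 0.28·t(Healthy)
t(Healthy) = 1 + 0.24·t(Mild) + 0.2·t(Severe) + 0.28·t(Healthy)
Solving: t(Mild) = 3.8424, t(Severe) = 3.9075, t(Healthy) = 3.7551.
Expected weeks from Healthy to Critical: 3.7551.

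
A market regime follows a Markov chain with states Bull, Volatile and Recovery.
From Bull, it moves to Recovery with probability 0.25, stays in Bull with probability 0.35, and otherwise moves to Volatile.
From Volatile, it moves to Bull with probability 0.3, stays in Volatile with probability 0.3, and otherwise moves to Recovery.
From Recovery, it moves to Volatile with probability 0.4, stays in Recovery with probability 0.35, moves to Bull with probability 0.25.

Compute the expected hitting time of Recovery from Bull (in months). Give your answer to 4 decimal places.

Let t(s) be the expected number of months to first reach Recovery from state s, with t(Recovery) = 0. Conditioning on the first month:
t(Bull) = 1 + 0.35·t(Bull) + 0.4·t(Volatile)
t(Volatile) = 1 + 0.3·t(Bull) + 0.3·t(Volatile)
Solving: t(Bull) = 3.2836, t(Volatile) = 2.8358.
Expected months from Bull to Recovery: 3.2836.

3.2836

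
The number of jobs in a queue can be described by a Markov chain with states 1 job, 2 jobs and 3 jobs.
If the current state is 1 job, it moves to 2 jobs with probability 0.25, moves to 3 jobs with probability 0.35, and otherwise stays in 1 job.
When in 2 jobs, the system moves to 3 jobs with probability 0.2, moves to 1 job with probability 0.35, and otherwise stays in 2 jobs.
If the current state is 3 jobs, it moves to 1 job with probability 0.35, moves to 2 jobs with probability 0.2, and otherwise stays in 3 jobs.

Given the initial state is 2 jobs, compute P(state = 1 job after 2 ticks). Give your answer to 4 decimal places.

0.3675

Sum over the intermediate state after 1 tick:
P = P(2 jobs→1 job)·P(1 job→1 job) + P(2 jobs→2 jobs)·P(2 jobs→1 job) + P(2 jobs→3 jobs)·P(3 jobs→1 job)
  = 0.35×0.4 + 0.45×0.35 + 0.2×0.35
  = 0.1400 + 0.1575 + 0.0700 = 0.3675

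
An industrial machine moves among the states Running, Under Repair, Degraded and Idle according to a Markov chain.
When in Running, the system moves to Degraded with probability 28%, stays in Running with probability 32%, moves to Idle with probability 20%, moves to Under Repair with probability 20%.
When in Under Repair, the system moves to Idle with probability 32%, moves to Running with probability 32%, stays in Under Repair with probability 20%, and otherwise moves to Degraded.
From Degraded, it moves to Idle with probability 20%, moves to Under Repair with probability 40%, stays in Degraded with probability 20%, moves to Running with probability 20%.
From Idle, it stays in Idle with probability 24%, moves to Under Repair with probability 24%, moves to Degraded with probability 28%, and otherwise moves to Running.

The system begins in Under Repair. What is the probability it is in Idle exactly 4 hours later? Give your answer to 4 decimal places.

0.2405

Propagate the distribution vector 4 hours from Under Repair.
After 0 hours: (0.0000, 1.0000, 0.0000, 0.0000)
After 1 hour: (0.3200, 0.2000, 0.1600, 0.3200)
After 2 hours: (0.2752, 0.2448, 0.2432, 0.2368)
After 3 hours: (0.2719, 0.2581, 0.2312, 0.2388)
After 4 hours: (0.2732, 0.2558, 0.2305, 0.2405)
P(in Idle after 4 hours) = 0.2405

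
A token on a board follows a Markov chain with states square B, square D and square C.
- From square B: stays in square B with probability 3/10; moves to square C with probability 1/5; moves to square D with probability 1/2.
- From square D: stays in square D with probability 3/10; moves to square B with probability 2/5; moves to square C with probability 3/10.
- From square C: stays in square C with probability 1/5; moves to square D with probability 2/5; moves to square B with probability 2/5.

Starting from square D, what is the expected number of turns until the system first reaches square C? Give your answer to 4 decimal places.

Let t(s) be the expected number of turns to first reach square C from state s, with t(square C) = 0. Conditioning on the first turn:
t(square B) = 1 + 0.3·t(square B) + 0.5·t(square D)
t(square D) = 1 + 0.4·t(square B) + 0.3·t(square D)
Solving: t(square B) = 4.1379, t(square D) = 3.7931.
Expected turns from square D to square C: 3.7931.

3.7931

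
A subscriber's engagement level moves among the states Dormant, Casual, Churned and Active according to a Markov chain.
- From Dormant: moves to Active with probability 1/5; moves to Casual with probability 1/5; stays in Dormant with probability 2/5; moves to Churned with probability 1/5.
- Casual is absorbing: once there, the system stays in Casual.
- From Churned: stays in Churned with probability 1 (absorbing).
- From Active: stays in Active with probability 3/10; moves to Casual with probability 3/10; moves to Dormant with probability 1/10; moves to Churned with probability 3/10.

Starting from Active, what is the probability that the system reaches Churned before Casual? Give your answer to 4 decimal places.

Let h(s) be the probability of absorption at Churned starting from transient state s. Then h(Churned) = 1 and h(Casual) = 0. By first-step analysis:
h(Dormant) = 0.4·h(Dormant) + 0.2·0 + 0.2·1 + 0.2·h(Active)
h(Active) = 0.1·h(Dormant) + 0.3·0 + 0.3·1 + 0.3·h(Active)
Solving: h(Dormant) = 0.5000, h(Active) = 0.5000.
Starting from Active, the probability is 0.5000.

0.5000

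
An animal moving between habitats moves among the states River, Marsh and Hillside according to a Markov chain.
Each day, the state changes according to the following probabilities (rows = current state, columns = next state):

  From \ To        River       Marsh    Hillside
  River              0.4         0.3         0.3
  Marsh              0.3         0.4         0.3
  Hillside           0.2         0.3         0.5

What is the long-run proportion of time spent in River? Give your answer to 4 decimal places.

0.2917

Let the stationary distribution be π with π = πP and π_1 + π_2 + π_3 = 1.
π_1 = 0.4·π_1 + 0.3·π_2 + 0.2·π_3
π_2 = 0.3·π_1 + 0.4·π_2 + 0.3·π_3
Solving with the normalization constraint gives π = (0.2917, 0.3333, 0.3750).
So the stationary probability of River is 0.2917.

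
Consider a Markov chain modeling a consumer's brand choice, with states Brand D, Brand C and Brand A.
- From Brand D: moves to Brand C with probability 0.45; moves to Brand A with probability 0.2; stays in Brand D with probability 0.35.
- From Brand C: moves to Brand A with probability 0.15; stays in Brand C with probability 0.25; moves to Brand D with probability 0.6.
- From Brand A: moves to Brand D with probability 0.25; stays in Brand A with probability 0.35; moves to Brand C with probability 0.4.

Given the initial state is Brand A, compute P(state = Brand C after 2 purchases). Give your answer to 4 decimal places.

0.3525

Sum over the intermediate state after 1 purchase:
P = P(Brand A→Brand D)·P(Brand D→Brand C) + P(Brand A→Brand C)·P(Brand C→Brand C) + P(Brand A→Brand A)·P(Brand A→Brand C)
  = 0.25×0.45 + 0.4×0.25 + 0.35×0.4
  = 0.1125 + 0.1000 + 0.1400 = 0.3525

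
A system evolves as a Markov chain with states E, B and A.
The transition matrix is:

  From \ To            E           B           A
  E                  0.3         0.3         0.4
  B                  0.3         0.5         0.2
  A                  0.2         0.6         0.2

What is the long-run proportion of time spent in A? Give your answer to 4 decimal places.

Let the stationary distribution be π with π = πP and π_1 + π_2 + π_3 = 1.
π_1 = 0.3·π_1 + 0.3·π_2 + 0.2·π_3
π_2 = 0.3·π_1 + 0.5·π_2 + 0.6·π_3
Solving with the normalization constraint gives π = (0.2745, 0.4706, 0.2549).
So the stationary probability of A is 0.2549.

0.2549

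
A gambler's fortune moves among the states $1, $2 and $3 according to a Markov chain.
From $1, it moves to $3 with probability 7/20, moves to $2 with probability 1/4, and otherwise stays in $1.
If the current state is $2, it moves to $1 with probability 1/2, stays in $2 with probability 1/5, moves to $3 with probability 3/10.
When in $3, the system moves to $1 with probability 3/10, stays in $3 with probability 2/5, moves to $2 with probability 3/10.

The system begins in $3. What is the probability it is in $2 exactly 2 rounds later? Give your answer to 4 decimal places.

0.2550

Sum over the intermediate state after 1 round:
P = P($3→$1)·P($1→$2) + P($3→$2)·P($2→$2) + P($3→$3)·P($3→$2)
  = 0.3×0.25 + 0.3×0.2 + 0.4×0.3
  = 0.0750 + 0.0600 + 0.1200 = 0.2550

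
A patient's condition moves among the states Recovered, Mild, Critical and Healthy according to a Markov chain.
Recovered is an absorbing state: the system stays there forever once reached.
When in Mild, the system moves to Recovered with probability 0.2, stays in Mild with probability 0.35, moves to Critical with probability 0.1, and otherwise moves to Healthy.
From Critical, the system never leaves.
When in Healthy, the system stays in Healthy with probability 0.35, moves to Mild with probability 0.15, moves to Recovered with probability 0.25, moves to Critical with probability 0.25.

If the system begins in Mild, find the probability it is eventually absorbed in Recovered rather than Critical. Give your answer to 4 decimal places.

Let h(s) be the probability of absorption at Recovered starting from transient state s. Then h(Recovered) = 1 and h(Critical) = 0. By first-step analysis:
h(Mild) = 0.2·1 + 0.35·h(Mild) + 0.1·0 + 0.35·h(Healthy)
h(Healthy) = 0.25·1 + 0.15·h(Mild) + 0.25·0 + 0.35·h(Healthy)
Solving: h(Mild) = 0.5878, h(Healthy) = 0.5203.
Starting from Mild, the probability is 0.5878.

0.5878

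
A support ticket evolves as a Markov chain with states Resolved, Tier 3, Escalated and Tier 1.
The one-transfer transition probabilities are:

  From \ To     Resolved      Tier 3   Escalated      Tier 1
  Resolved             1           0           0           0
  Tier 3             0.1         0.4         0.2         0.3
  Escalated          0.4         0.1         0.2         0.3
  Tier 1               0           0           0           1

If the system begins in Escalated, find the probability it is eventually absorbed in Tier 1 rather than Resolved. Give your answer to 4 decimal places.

0.4565

Let h(s) be the probability of absorption at Tier 1 starting from transient state s. Then h(Tier 1) = 1 and h(Resolved) = 0. By first-step analysis:
h(Tier 3) = 0.1·0 + 0.4·h(Tier 3) + 0.2·h(Escalated) + 0.3·1
h(Escalated) = 0.4·0 + 0.1·h(Tier 3) + 0.2·h(Escalated) + 0.3·1
Solving: h(Tier 3) = 0.6522, h(Escalated) = 0.4565.
Starting from Escalated, the probability is 0.4565.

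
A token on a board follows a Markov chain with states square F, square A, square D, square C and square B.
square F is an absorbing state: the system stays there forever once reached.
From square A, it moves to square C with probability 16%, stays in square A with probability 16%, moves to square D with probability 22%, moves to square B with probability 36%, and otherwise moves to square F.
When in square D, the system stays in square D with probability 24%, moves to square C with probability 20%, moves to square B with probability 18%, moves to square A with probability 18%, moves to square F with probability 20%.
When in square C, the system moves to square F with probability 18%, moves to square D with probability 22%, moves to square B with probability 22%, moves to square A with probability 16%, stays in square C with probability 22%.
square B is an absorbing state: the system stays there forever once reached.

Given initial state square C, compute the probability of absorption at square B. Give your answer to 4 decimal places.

Let h(s) be the probability of absorption at square B starting from transient state s. Then h(square B) = 1 and h(square F) = 0. By first-step analysis:
h(square A) = 0.1·0 + 0.16·h(square A) + 0.22·h(square D) + 0.16·h(square C) + 0.36·1
h(square D) = 0.2·0 + 0.18·h(square A) + 0.24·h(square D) + 0.2·h(square C) + 0.18·1
h(square C) = 0.18·0 + 0.16·h(square A) + 0.22·h(square D) + 0.22·h(square C) + 0.22·1
Solving: h(square A) = 0.6827, h(square D) = 0.5505, h(square C) = 0.5774.
Starting from square C, the probability is 0.5774.

0.5774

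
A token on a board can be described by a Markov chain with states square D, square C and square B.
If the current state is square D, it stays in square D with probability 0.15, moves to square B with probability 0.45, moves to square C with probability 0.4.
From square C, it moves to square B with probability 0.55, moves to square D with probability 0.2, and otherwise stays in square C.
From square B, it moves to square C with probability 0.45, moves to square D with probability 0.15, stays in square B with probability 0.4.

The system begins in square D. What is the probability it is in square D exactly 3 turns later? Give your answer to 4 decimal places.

0.1681

Propagate the distribution vector 3 turns from square D.
After 0 turns: (1.0000, 0.0000, 0.0000)
After 1 turn: (0.1500, 0.4000, 0.4500)
After 2 turns: (0.1700, 0.3625, 0.4675)
After 3 turns: (0.1681, 0.3690, 0.4629)
P(in square D after 3 turns) = 0.1681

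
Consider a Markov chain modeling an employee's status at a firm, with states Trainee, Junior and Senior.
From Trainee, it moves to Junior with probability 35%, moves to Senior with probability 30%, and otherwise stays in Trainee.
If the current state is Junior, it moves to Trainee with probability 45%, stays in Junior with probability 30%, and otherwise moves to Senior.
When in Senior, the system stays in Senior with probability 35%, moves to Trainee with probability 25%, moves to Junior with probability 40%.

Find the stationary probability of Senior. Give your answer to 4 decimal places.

Let the stationary distribution be π with π = πP and π_1 + π_2 + π_3 = 1.
π_1 = 0.35·π_1 + 0.45·π_2 + 0.25·π_3
π_2 = 0.35·π_1 + 0.3·π_2 + 0.4·π_3
Solving with the normalization constraint gives π = (0.3550, 0.3475, 0.2975).
So the stationary probability of Senior is 0.2975.

0.2975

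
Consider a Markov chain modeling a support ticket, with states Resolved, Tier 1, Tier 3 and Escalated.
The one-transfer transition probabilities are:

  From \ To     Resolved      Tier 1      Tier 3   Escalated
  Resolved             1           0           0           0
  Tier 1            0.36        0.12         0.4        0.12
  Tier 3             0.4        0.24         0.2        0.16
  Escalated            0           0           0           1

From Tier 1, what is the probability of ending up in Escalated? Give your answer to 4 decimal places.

Let h(s) be the probability of absorption at Escalated starting from transient state s. Then h(Escalated) = 1 and h(Resolved) = 0. By first-step analysis:
h(Tier 1) = 0.36·0 + 0.12·h(Tier 1) + 0.4·h(Tier 3) + 0.12·1
h(Tier 3) = 0.4·0 + 0.24·h(Tier 1) + 0.2·h(Tier 3) + 0.16·1
Solving: h(Tier 1) = 0.2632, h(Tier 3) = 0.2789.
Starting from Tier 1, the probability is 0.2632.

0.2632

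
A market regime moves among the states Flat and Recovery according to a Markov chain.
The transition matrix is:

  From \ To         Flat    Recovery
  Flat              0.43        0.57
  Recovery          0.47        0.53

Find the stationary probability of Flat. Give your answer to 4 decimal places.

0.4519

Let the stationary distribution be π with π = πP and π_1 + π_2 = 1.
π_1 = 0.43·π_1 + 0.47·π_2
Solving with the normalization constraint gives π = (0.4519, 0.5481).
So the stationary probability of Flat is 0.4519.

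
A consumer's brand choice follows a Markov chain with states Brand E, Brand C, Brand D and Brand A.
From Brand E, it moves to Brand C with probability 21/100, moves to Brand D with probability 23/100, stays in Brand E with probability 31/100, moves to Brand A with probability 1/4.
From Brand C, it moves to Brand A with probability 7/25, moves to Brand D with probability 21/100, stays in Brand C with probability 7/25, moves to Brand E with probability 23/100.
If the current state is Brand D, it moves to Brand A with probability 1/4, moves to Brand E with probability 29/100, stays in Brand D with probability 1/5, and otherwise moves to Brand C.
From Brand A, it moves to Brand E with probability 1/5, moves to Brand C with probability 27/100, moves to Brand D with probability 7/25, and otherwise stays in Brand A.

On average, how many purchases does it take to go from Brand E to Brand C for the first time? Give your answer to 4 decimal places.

4.2235

Let t(s) be the expected number of purchases to first reach Brand C from state s, with t(Brand C) = 0. Conditioning on the first purchase:
t(Brand E) = 1 + 0.31·t(Brand E) + 0.23·t(Brand D) + 0.25·t(Brand A)
t(Brand D) = 1 + 0.29·t(Brand E) + 0.2·t(Brand D) + 0.25·t(Brand A)
t(Brand A) = 1 + 0.2·t(Brand E) + 0.28·t(Brand D) + 0.25·t(Brand A)
Solving: t(Brand E) = 4.2235, t(Brand D) = 4.0185, t(Brand A) = 3.9598.
Expected purchases from Brand E to Brand C: 4.2235.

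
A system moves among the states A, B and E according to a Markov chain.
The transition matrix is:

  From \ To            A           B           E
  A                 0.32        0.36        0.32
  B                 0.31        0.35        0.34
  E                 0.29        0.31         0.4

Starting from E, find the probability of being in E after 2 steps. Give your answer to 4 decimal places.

0.3582

Sum over the intermediate state after 1 step:
P = P(E→A)·P(A→E) + P(E→B)·P(B→E) + P(E→E)·P(E→E)
  = 0.29×0.32 + 0.31×0.34 + 0.4×0.4
  = 0.0928 + 0.1054 + 0.1600 = 0.3582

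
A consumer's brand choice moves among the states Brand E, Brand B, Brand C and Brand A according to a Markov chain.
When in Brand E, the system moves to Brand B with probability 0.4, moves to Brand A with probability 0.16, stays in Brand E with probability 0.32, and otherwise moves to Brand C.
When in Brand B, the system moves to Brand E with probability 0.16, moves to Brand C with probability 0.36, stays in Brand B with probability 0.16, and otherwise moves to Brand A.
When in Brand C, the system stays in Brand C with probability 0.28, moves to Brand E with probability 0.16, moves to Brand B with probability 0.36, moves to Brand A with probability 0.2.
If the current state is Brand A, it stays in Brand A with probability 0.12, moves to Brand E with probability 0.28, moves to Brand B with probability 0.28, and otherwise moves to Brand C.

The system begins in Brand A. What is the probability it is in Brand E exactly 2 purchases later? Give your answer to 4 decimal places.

Propagate the distribution vector 2 purchases from Brand A.
After 0 purchases: (0.0000, 0.0000, 0.0000, 1.0000)
After 1 purchase: (0.2800, 0.2800, 0.3200, 0.1200)
After 2 purchases: (0.2192, 0.3056, 0.2624, 0.2128)
P(in Brand E after 2 purchases) = 0.2192

0.2192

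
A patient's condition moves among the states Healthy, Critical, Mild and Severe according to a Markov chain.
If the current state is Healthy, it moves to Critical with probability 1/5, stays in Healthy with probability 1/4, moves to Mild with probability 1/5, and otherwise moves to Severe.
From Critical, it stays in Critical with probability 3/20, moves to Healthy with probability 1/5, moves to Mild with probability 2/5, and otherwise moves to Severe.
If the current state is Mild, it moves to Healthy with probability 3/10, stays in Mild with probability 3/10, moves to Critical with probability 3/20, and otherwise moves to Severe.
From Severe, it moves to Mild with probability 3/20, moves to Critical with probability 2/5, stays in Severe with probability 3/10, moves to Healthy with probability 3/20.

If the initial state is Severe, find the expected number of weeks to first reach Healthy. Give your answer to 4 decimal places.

Let t(s) be the expected number of weeks to first reach Healthy from state s, with t(Healthy) = 0. Conditioning on the first week:
t(Critical) = 1 + 0.15·t(Critical) + 0.4·t(Mild) + 0.25·t(Severe)
t(Mild) = 1 + 0.15·t(Critical) + 0.3·t(Mild) + 0.25·t(Severe)
t(Severe) = 1 + 0.4·t(Critical) + 0.15·t(Mild) + 0.3·t(Severe)
Solving: t(Critical) = 4.6035, t(Mild) = 4.1850, t(Severe) = 4.9559.
Expected weeks from Severe to Healthy: 4.9559.

4.9559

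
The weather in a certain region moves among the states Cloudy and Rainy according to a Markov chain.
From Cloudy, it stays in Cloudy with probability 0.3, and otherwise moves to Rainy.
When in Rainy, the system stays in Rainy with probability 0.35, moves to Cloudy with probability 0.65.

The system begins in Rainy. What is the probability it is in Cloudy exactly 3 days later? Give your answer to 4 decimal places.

0.5021

Propagate the distribution vector 3 days from Rainy.
After 0 days: (0.0000, 1.0000)
After 1 day: (0.6500, 0.3500)
After 2 days: (0.4225, 0.5775)
After 3 days: (0.5021, 0.4979)
P(in Cloudy after 3 days) = 0.5021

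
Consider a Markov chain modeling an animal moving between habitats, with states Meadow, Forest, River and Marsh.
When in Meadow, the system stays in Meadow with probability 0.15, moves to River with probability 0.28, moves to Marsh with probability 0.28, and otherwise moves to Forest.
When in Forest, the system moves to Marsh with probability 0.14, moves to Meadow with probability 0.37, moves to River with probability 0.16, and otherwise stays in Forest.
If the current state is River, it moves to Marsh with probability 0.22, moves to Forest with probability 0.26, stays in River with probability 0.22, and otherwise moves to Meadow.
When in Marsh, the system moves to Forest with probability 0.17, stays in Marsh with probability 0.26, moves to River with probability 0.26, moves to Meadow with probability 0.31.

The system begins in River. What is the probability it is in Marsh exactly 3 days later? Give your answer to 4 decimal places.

Propagate the distribution vector 3 days from River.
After 0 days: (0.0000, 0.0000, 1.0000, 0.0000)
After 1 day: (0.3000, 0.2600, 0.2200, 0.2200)
After 2 days: (0.2754, 0.2674, 0.2312, 0.2260)
After 3 days: (0.2797, 0.2666, 0.2295, 0.2242)
P(in Marsh after 3 days) = 0.2242

0.2242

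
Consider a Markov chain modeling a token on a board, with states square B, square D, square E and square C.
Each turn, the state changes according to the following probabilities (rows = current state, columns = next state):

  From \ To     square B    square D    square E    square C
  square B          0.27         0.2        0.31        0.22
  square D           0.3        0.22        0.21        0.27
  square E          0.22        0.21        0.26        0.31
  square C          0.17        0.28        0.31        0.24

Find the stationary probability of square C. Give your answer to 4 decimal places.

Let the stationary distribution be π with π = πP and π_1 + π_2 + π_3 + π_4 = 1.
π_1 = 0.27·π_1 + 0.3·π_2 + 0.22·π_3 + 0.17·π_4
π_2 = 0.2·π_1 + 0.22·π_2 + 0.21·π_3 + 0.28·π_4
π_3 = 0.31·π_1 + 0.21·π_2 + 0.26·π_3 + 0.31·π_4
Solving with the normalization constraint gives π = (0.2370, 0.2282, 0.2735, 0.2613).
So the stationary probability of square C is 0.2613.

0.2613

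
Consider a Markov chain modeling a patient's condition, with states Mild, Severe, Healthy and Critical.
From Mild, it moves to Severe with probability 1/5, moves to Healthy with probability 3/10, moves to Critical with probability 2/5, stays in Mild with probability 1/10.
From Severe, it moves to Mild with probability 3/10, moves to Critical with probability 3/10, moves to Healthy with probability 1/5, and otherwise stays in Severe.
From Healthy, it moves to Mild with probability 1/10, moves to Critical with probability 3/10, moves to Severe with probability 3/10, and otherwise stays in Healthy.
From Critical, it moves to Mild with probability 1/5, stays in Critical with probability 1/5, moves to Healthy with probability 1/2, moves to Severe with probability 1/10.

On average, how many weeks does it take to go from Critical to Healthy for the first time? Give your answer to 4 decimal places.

Let t(s) be the expected number of weeks to first reach Healthy from state s, with t(Healthy) = 0. Conditioning on the first week:
t(Mild) = 1 + 0.1·t(Mild) + 0.2·t(Severe) + 0.4·t(Critical)
t(Severe) = 1 + 0.3·t(Mild) + 0.2·t(Severe) + 0.3·t(Critical)
t(Critical) = 1 + 0.2·t(Mild) + 0.1·t(Severe) + 0.2·t(Critical)
Solving: t(Mild) = 2.8814, t(Severe) = 3.2203, t(Critical) = 2.3729.
Expected weeks from Critical to Healthy: 2.3729.

2.3729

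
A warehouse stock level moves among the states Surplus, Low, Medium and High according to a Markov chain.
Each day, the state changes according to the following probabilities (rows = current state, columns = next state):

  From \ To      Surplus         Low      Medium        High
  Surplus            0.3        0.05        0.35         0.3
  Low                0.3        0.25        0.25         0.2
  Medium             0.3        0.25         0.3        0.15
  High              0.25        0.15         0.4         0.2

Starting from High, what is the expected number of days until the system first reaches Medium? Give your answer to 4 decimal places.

2.7323

Let t(s) be the expected number of days to first reach Medium from state s, with t(Medium) = 0. Conditioning on the first day:
t(Surplus) = 1 + 0.3·t(Surplus) + 0.05·t(Low) + 0.3·t(High)
t(Low) = 1 + 0.3·t(Surplus) + 0.25·t(Low) + 0.2·t(High)
t(High) = 1 + 0.25·t(Surplus) + 0.15·t(Low) + 0.2·t(High)
Solving: t(Surplus) = 2.8276, t(Low) = 3.1930, t(High) = 2.7323.
Expected days from High to Medium: 2.7323.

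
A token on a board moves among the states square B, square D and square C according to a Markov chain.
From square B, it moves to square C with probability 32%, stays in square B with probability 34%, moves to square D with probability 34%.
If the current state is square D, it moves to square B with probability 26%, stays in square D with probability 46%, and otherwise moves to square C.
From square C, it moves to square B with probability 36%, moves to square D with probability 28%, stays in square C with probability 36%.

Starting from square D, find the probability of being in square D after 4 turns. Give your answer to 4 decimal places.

Propagate the distribution vector 4 turns from square D.
After 0 turns: (0.0000, 1.0000, 0.0000)
After 1 turn: (0.2600, 0.4600, 0.2800)
After 2 turns: (0.3088, 0.3784, 0.3128)
After 3 turns: (0.3160, 0.3666, 0.3174)
After 4 turns: (0.3170, 0.3650, 0.3180)
P(in square D after 4 turns) = 0.3650

0.3650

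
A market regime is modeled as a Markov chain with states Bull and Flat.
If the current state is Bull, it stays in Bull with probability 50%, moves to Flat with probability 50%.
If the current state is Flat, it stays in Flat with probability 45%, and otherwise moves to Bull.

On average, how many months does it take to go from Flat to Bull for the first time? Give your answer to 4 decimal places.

Let t(s) be the expected number of months to first reach Bull from state s, with t(Bull) = 0. Conditioning on the first month:
t(Flat) = 1 + 0.45·t(Flat)
Solving: t(Flat) = 1.8182.
Expected months from Flat to Bull: 1.8182.

1.8182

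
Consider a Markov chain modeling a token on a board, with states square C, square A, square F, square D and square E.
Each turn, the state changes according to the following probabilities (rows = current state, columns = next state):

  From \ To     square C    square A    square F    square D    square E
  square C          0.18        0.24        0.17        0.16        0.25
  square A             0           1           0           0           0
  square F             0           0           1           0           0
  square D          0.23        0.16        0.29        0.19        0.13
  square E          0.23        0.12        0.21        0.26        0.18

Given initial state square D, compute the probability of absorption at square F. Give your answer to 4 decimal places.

0.5944

Let h(s) be the probability of absorption at square F starting from transient state s. Then h(square F) = 1 and h(square A) = 0. By first-step analysis:
h(square C) = 0.18·h(square C) + 0.24·0 + 0.17·1 + 0.16·h(square D) + 0.25·h(square E)
h(square D) = 0.23·h(square C) + 0.16·0 + 0.29·1 + 0.19·h(square D) + 0.13·h(square E)
h(square E) = 0.23·h(square C) + 0.12·0 + 0.21·1 + 0.26·h(square D) + 0.18·h(square E)
Solving: h(square C) = 0.5018, h(square D) = 0.5944, h(square E) = 0.5853.
Starting from square D, the probability is 0.5944.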